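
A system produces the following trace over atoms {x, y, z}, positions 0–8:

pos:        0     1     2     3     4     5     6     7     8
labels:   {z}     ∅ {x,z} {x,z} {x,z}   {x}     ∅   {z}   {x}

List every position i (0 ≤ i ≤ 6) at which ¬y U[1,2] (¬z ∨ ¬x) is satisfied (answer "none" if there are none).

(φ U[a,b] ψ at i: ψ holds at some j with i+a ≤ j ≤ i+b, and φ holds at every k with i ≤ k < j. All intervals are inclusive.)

0, 3, 4, 5, 6

Evaluate at each i in [0,6]:
  i=0: ✓ (rhs at j=1; lhs holds on [0,0])
  i=1: ✗ (no rhs in [2,3])
  i=2: ✗ (no rhs in [3,4])
  i=3: ✓ (rhs at j=5; lhs holds on [3,4])
  i=4: ✓ (rhs at j=5; lhs holds on [4,4])
  i=5: ✓ (rhs at j=6; lhs holds on [5,5])
  i=6: ✓ (rhs at j=7; lhs holds on [6,6])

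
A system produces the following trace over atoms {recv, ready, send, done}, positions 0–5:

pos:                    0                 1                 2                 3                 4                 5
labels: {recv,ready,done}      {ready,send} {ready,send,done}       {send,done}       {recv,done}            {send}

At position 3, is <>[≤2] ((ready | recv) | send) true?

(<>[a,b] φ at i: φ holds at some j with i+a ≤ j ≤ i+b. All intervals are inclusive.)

Check ((ready | recv) | send) at each j in [3,5]:
  j=3: true
  j=4: true
  j=5: true
Found at j=3 → formula holds.

Holds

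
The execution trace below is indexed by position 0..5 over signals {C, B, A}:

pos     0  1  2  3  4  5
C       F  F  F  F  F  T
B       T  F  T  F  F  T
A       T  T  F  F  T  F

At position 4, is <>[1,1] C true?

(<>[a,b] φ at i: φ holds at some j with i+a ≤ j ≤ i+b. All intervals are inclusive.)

Check C at each j in [5,5]:
  j=5: true
Found at j=5 → formula holds.

Yes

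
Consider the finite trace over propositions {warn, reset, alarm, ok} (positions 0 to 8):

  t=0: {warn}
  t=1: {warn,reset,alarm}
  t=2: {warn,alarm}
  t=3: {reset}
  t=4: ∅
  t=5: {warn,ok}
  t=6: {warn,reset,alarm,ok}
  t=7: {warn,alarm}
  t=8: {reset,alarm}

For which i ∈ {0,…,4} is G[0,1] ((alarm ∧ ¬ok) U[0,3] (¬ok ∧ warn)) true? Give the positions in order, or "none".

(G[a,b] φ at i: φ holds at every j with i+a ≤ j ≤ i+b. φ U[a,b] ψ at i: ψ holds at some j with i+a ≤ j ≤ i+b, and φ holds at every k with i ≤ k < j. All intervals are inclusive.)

Evaluate at each i in [0,4]:
  i=0: ✓ (all of [0,1])
  i=1: ✓ (all of [1,2])
  i=2: ✗ (fails at j=3)
  i=3: ✗ (fails at j=3)
  i=4: ✗ (fails at j=4)

0, 1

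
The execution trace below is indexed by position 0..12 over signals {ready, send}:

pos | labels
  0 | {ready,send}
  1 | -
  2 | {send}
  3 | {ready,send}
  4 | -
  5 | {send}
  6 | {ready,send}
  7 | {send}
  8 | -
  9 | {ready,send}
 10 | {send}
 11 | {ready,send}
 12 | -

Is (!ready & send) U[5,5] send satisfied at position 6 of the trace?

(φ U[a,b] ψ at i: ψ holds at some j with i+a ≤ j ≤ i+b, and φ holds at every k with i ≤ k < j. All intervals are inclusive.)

Does not hold

Need some j in [11,11] with send, and (!ready & send) at every k in [6,j-1].
  j=11: send holds, but (!ready & send) fails at k=6 → not this j.
No j in the window works → until fails.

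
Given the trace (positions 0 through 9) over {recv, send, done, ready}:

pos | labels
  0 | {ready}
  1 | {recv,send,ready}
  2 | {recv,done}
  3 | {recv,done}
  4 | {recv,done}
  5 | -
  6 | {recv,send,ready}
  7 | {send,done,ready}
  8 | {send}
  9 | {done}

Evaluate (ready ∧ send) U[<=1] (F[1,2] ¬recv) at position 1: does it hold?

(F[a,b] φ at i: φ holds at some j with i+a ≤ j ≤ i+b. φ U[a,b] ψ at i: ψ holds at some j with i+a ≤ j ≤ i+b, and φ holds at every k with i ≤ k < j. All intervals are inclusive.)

Does not hold

Need some j in [1,2] with F[1,2] ¬recv, and (ready ∧ send) at every k in [1,j-1].
  j=1: F[1,2] ¬recv — fails (none in [2,3]).
  j=2: F[1,2] ¬recv — fails (none in [3,4]).
No j in the window works → until fails.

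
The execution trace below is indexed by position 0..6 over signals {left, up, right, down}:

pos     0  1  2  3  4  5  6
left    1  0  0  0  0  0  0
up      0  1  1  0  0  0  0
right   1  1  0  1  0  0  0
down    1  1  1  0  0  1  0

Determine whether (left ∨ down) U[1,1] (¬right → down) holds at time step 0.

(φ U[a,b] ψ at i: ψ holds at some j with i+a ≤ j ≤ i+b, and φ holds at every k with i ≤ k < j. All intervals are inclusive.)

Need some j in [1,1] with (¬right → down), and (left ∨ down) at every k in [0,j-1].
  j=1: (¬right → down) holds; (left ∨ down) holds at every k in [0,0] → satisfied.

Holds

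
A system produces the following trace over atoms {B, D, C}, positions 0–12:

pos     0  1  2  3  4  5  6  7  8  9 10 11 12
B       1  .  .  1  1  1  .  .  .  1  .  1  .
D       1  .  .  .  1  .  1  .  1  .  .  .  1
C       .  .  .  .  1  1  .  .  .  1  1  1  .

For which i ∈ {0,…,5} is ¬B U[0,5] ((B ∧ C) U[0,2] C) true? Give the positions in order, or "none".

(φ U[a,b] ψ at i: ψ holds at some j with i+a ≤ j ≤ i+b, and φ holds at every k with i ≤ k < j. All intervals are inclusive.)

Evaluate at each i in [0,5]:
  i=0: ✗ (lhs fails at k=0 before rhs at j=4)
  i=1: ✗ (lhs fails at k=3 before rhs at j=4)
  i=2: ✗ (lhs fails at k=3 before rhs at j=4)
  i=3: ✗ (lhs fails at k=3 before rhs at j=4)
  i=4: ✓ (rhs at j=4)
  i=5: ✓ (rhs at j=5)

4, 5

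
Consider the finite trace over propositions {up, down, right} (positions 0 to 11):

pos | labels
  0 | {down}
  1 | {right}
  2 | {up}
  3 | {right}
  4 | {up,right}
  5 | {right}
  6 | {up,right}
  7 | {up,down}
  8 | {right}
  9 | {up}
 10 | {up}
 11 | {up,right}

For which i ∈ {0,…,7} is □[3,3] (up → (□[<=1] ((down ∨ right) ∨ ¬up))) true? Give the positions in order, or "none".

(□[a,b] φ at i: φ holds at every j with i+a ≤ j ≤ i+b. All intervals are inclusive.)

0, 1, 2, 3, 4, 5

Evaluate at each i in [0,7]:
  i=0: ✓ (all of [3,3])
  i=1: ✓ (all of [4,4])
  i=2: ✓ (all of [5,5])
  i=3: ✓ (all of [6,6])
  i=4: ✓ (all of [7,7])
  i=5: ✓ (all of [8,8])
  i=6: ✗ (fails at j=9)
  i=7: ✗ (fails at j=10)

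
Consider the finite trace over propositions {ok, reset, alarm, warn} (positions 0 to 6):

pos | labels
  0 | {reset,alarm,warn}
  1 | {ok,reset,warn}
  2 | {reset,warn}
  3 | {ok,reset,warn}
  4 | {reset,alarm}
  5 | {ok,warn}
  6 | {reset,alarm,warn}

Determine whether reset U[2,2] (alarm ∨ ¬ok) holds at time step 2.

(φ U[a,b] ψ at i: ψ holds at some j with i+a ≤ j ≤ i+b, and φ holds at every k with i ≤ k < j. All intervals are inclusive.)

Yes

Need some j in [4,4] with (alarm ∨ ¬ok), and reset at every k in [2,j-1].
  j=4: (alarm ∨ ¬ok) holds; reset holds at every k in [2,3] → satisfied.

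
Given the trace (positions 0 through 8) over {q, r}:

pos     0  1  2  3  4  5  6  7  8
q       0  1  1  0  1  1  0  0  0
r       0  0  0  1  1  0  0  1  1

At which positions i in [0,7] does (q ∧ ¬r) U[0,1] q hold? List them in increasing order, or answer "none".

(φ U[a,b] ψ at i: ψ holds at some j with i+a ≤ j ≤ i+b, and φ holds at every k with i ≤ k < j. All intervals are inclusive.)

1, 2, 4, 5

Evaluate at each i in [0,7]:
  i=0: ✗ (lhs fails at k=0 before rhs at j=1)
  i=1: ✓ (rhs at j=1)
  i=2: ✓ (rhs at j=2)
  i=3: ✗ (lhs fails at k=3 before rhs at j=4)
  i=4: ✓ (rhs at j=4)
  i=5: ✓ (rhs at j=5)
  i=6: ✗ (no rhs in [6,7])
  i=7: ✗ (no rhs in [7,8])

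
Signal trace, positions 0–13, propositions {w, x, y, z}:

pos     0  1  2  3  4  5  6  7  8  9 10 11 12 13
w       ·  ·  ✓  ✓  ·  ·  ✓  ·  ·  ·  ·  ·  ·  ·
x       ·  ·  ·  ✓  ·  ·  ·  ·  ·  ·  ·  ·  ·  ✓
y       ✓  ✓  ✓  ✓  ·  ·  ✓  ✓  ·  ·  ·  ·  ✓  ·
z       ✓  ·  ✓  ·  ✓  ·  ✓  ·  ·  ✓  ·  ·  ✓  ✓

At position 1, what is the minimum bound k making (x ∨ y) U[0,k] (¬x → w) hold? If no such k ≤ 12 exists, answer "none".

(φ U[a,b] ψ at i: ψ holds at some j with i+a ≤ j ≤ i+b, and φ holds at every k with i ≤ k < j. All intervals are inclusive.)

Need earliest j ≥ 1 with (¬x → w), and (x ∨ y) at every k in [1,j-1].
  j=1: rhs fails.
  j=2: rhs holds; lhs holds on [1,1]. k = 1.

1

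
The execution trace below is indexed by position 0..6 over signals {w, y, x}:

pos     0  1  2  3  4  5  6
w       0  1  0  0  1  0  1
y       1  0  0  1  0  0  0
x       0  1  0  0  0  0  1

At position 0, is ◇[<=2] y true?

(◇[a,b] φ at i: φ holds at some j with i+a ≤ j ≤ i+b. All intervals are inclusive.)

True

Check y at each j in [0,2]:
  j=0: true
  j=1: false
  j=2: false
Found at j=0 → formula holds.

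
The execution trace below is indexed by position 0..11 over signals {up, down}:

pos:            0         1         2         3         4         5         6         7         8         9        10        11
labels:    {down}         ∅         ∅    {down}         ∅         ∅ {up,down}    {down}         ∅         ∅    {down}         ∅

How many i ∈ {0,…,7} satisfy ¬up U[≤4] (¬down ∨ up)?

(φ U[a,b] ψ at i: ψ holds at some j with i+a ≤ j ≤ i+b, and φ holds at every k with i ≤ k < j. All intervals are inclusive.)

Evaluate at each i in [0,7]:
  i=0: ✓ (rhs at j=1; lhs holds on [0,0])
  i=1: ✓ (rhs at j=1)
  i=2: ✓ (rhs at j=2)
  i=3: ✓ (rhs at j=4; lhs holds on [3,3])
  i=4: ✓ (rhs at j=4)
  i=5: ✓ (rhs at j=5)
  i=6: ✓ (rhs at j=6)
  i=7: ✓ (rhs at j=8; lhs holds on [7,7])
Positions where it holds: {0, 1, 2, 3, 4, 5, 6, 7} → 8.

8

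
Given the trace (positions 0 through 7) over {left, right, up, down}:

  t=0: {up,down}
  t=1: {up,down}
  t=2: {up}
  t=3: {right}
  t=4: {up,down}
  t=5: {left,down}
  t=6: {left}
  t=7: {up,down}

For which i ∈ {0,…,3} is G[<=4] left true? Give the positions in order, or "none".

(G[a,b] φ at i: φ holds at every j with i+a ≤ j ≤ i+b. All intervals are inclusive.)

none

Evaluate at each i in [0,3]:
  i=0: ✗ (fails at j=0)
  i=1: ✗ (fails at j=1)
  i=2: ✗ (fails at j=2)
  i=3: ✗ (fails at j=3)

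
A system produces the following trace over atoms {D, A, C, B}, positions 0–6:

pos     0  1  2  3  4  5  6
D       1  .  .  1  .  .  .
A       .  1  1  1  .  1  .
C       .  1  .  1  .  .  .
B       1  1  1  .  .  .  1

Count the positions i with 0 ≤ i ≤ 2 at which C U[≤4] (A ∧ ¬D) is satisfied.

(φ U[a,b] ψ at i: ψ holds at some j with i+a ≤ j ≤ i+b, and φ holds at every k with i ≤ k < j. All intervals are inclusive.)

Evaluate at each i in [0,2]:
  i=0: ✗ (lhs fails at k=0 before rhs at j=1)
  i=1: ✓ (rhs at j=1)
  i=2: ✓ (rhs at j=2)
Positions where it holds: {1, 2} → 2.

2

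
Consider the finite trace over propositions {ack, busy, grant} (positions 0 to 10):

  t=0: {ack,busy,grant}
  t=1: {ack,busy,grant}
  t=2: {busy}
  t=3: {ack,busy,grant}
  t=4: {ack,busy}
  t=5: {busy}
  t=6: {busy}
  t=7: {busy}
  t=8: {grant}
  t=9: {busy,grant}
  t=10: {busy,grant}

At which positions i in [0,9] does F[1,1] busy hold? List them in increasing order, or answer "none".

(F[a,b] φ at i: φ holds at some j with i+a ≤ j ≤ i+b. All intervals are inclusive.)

Evaluate at each i in [0,9]:
  i=0: ✓ (witness j=1)
  i=1: ✓ (witness j=2)
  i=2: ✓ (witness j=3)
  i=3: ✓ (witness j=4)
  i=4: ✓ (witness j=5)
  i=5: ✓ (witness j=6)
  i=6: ✓ (witness j=7)
  i=7: ✗ (none in [8,8])
  i=8: ✓ (witness j=9)
  i=9: ✓ (witness j=10)

0, 1, 2, 3, 4, 5, 6, 8, 9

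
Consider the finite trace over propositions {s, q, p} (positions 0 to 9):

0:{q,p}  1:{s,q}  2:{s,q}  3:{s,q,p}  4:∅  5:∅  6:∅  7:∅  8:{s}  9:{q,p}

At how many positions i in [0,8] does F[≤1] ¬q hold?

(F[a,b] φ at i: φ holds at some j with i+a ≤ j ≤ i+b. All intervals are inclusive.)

Evaluate at each i in [0,8]:
  i=0: ✗ (none in [0,1])
  i=1: ✗ (none in [1,2])
  i=2: ✗ (none in [2,3])
  i=3: ✓ (witness j=4)
  i=4: ✓ (witness j=4)
  i=5: ✓ (witness j=5)
  i=6: ✓ (witness j=6)
  i=7: ✓ (witness j=7)
  i=8: ✓ (witness j=8)
Positions where it holds: {3, 4, 5, 6, 7, 8} → 6.

6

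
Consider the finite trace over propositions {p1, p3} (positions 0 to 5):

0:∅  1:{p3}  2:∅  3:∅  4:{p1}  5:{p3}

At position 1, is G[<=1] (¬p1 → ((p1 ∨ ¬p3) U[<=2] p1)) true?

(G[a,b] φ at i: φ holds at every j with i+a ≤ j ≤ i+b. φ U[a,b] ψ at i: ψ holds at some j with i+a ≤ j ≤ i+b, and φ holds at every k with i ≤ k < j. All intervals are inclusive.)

No

Check (¬p1 → ((p1 ∨ ¬p3) U[<=2] p1)) at every j in [1,2]:
  j=1: antecedent true; consequent fails → ✗
  j=2: antecedent true; consequent holds → ✓
Fails at j=1 → formula fails.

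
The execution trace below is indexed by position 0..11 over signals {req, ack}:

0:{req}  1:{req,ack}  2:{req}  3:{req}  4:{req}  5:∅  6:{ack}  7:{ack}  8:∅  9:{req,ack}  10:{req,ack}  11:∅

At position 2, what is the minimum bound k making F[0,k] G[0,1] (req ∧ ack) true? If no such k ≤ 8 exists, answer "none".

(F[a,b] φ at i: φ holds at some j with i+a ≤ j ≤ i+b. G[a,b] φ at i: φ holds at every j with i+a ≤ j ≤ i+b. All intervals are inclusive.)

Scan j = 2,3,… for G[0,1] (req ∧ ack):
  j=2: fails
  j=3: fails
  j=4: fails
  j=5: fails
  j=6: fails
  j=7: fails
  j=8: fails
  j=9: holds
First hit at j=9, so smallest k = 9-2 = 7.

7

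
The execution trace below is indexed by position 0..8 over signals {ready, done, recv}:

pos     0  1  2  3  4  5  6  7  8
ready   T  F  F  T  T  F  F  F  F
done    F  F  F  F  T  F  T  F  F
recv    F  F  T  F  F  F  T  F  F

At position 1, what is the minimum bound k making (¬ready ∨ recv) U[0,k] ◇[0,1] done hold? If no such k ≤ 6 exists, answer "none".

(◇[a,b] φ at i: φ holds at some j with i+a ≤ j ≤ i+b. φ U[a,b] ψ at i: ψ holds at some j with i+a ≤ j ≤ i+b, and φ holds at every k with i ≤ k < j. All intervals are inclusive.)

Need earliest j ≥ 1 with ◇[0,1] done, and (¬ready ∨ recv) at every k in [1,j-1].
  j=1: rhs fails.
  j=2: rhs fails.
  j=3: rhs holds; lhs holds on [1,2]. k = 2.

2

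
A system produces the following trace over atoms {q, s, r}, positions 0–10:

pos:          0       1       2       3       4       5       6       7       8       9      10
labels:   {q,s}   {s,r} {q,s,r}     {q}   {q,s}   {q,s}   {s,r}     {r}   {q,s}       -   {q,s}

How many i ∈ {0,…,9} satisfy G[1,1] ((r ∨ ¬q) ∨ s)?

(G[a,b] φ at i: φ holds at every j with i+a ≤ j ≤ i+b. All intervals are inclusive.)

9

Evaluate at each i in [0,9]:
  i=0: ✓ (all of [1,1])
  i=1: ✓ (all of [2,2])
  i=2: ✗ (fails at j=3)
  i=3: ✓ (all of [4,4])
  i=4: ✓ (all of [5,5])
  i=5: ✓ (all of [6,6])
  i=6: ✓ (all of [7,7])
  i=7: ✓ (all of [8,8])
  i=8: ✓ (all of [9,9])
  i=9: ✓ (all of [10,10])
Positions where it holds: {0, 1, 3, 4, 5, 6, 7, 8, 9} → 9.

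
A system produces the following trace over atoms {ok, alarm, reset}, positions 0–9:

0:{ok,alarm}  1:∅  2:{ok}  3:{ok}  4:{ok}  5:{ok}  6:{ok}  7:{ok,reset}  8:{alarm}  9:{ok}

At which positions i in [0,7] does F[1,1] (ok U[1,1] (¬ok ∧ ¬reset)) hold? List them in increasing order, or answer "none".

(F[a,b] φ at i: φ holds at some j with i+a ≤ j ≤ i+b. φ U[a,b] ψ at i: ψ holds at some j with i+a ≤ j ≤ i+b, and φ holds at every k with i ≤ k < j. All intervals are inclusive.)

6

Evaluate at each i in [0,7]:
  i=0: ✗ (none in [1,1])
  i=1: ✗ (none in [2,2])
  i=2: ✗ (none in [3,3])
  i=3: ✗ (none in [4,4])
  i=4: ✗ (none in [5,5])
  i=5: ✗ (none in [6,6])
  i=6: ✓ (witness j=7)
  i=7: ✗ (none in [8,8])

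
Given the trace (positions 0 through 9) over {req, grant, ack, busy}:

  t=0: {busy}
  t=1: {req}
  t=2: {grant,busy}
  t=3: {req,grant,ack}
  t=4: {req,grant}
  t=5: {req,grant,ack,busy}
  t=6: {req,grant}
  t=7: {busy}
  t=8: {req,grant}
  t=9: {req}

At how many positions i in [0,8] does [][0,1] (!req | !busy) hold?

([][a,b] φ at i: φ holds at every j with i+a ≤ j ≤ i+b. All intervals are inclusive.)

Evaluate at each i in [0,8]:
  i=0: ✓ (all of [0,1])
  i=1: ✓ (all of [1,2])
  i=2: ✓ (all of [2,3])
  i=3: ✓ (all of [3,4])
  i=4: ✗ (fails at j=5)
  i=5: ✗ (fails at j=5)
  i=6: ✓ (all of [6,7])
  i=7: ✓ (all of [7,8])
  i=8: ✓ (all of [8,9])
Positions where it holds: {0, 1, 2, 3, 6, 7, 8} → 7.

7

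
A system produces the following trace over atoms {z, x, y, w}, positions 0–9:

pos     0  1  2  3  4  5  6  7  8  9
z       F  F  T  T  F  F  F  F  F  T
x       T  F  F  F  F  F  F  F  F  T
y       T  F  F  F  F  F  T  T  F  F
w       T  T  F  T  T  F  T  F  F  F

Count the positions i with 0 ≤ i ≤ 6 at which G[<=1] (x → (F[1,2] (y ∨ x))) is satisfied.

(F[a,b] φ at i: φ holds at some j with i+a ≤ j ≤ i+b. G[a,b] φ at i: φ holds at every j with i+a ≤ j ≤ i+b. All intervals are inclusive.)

6

Evaluate at each i in [0,6]:
  i=0: ✗ (fails at j=0)
  i=1: ✓ (all of [1,2])
  i=2: ✓ (all of [2,3])
  i=3: ✓ (all of [3,4])
  i=4: ✓ (all of [4,5])
  i=5: ✓ (all of [5,6])
  i=6: ✓ (all of [6,7])
Positions where it holds: {1, 2, 3, 4, 5, 6} → 6.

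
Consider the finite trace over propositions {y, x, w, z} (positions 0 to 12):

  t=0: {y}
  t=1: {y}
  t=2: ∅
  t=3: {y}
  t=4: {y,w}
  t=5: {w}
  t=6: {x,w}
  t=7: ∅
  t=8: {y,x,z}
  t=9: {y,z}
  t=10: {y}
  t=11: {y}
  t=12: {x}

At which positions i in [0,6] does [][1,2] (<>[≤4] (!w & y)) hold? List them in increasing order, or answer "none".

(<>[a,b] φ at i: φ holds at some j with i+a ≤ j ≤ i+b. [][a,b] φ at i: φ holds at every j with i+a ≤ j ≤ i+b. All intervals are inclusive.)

0, 1, 2, 3, 4, 5, 6

Evaluate at each i in [0,6]:
  i=0: ✓ (all of [1,2])
  i=1: ✓ (all of [2,3])
  i=2: ✓ (all of [3,4])
  i=3: ✓ (all of [4,5])
  i=4: ✓ (all of [5,6])
  i=5: ✓ (all of [6,7])
  i=6: ✓ (all of [7,8])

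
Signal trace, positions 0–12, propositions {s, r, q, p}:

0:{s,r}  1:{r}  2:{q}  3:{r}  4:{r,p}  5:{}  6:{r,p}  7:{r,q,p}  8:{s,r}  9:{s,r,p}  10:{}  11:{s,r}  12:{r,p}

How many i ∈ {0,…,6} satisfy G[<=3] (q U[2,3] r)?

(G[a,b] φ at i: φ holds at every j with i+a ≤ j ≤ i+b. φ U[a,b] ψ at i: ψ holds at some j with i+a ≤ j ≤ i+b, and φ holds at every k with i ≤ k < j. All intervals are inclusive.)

0

Evaluate at each i in [0,6]:
  i=0: ✗ (fails at j=0)
  i=1: ✗ (fails at j=1)
  i=2: ✗ (fails at j=2)
  i=3: ✗ (fails at j=3)
  i=4: ✗ (fails at j=4)
  i=5: ✗ (fails at j=5)
  i=6: ✗ (fails at j=6)
Positions where it holds: {} → 0.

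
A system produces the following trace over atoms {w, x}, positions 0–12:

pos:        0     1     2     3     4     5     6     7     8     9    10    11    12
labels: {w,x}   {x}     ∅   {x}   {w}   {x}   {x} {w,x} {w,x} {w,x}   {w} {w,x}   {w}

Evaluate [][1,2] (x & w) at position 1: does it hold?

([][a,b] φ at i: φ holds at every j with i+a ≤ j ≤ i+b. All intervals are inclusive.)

No

Check (x & w) at every j in [2,3]:
  j=2: false
  j=3: false
Fails at j=2 → formula fails.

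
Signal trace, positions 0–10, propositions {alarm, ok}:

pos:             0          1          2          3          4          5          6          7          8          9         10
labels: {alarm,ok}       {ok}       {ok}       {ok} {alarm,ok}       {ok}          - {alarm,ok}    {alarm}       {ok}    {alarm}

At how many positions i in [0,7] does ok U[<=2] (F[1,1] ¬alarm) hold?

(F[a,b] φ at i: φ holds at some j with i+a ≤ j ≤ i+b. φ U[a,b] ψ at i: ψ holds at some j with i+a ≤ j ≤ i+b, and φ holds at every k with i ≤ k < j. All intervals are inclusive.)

Evaluate at each i in [0,7]:
  i=0: ✓ (rhs at j=0)
  i=1: ✓ (rhs at j=1)
  i=2: ✓ (rhs at j=2)
  i=3: ✓ (rhs at j=4; lhs holds on [3,3])
  i=4: ✓ (rhs at j=4)
  i=5: ✓ (rhs at j=5)
  i=6: ✗ (lhs fails at k=6 before rhs at j=8)
  i=7: ✓ (rhs at j=8; lhs holds on [7,7])
Positions where it holds: {0, 1, 2, 3, 4, 5, 7} → 7.

7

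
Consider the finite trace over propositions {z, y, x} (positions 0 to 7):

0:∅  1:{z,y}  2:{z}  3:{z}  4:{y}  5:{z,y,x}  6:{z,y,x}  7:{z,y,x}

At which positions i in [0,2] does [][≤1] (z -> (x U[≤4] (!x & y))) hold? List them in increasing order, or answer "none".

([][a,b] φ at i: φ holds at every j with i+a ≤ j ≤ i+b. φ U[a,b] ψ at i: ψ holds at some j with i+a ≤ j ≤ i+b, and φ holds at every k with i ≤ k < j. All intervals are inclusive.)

Evaluate at each i in [0,2]:
  i=0: ✓ (all of [0,1])
  i=1: ✗ (fails at j=2)
  i=2: ✗ (fails at j=2)

0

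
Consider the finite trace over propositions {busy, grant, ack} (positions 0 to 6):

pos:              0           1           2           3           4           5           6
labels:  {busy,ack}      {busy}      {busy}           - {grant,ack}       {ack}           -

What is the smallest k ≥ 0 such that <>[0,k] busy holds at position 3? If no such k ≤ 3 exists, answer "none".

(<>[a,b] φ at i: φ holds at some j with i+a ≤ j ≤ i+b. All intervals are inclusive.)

none

Scan j = 3,4,… for busy:
  j=3: fails
  j=4: fails
  j=5: fails
  j=6: fails
No j in [3,6] satisfies it → none.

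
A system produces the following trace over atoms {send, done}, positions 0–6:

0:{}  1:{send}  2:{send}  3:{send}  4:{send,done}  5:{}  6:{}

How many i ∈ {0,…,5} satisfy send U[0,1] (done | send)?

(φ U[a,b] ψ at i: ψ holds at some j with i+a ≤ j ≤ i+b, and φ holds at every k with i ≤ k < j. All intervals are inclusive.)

4

Evaluate at each i in [0,5]:
  i=0: ✗ (lhs fails at k=0 before rhs at j=1)
  i=1: ✓ (rhs at j=1)
  i=2: ✓ (rhs at j=2)
  i=3: ✓ (rhs at j=3)
  i=4: ✓ (rhs at j=4)
  i=5: ✗ (no rhs in [5,6])
Positions where it holds: {1, 2, 3, 4} → 4.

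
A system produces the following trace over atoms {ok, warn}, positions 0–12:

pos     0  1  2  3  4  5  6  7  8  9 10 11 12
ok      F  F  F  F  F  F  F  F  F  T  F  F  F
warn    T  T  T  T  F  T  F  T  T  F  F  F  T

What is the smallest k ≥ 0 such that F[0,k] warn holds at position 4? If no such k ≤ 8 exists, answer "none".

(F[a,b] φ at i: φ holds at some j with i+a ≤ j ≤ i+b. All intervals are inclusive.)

1

Scan j = 4,5,… for warn:
  j=4: fails
  j=5: holds
First hit at j=5, so smallest k = 5-4 = 1.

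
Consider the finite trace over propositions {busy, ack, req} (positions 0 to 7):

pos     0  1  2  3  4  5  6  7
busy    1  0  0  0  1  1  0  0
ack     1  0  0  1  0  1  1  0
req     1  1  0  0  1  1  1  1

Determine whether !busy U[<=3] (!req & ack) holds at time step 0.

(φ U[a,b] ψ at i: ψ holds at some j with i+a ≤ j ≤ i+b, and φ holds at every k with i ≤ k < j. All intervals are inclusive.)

Need some j in [0,3] with (!req & ack), and !busy at every k in [0,j-1].
  j=0: (!req & ack) false.
  j=1: (!req & ack) false.
  j=2: (!req & ack) false.
  j=3: (!req & ack) holds, but !busy fails at k=0 → not this j.
No j in the window works → until fails.

Does not hold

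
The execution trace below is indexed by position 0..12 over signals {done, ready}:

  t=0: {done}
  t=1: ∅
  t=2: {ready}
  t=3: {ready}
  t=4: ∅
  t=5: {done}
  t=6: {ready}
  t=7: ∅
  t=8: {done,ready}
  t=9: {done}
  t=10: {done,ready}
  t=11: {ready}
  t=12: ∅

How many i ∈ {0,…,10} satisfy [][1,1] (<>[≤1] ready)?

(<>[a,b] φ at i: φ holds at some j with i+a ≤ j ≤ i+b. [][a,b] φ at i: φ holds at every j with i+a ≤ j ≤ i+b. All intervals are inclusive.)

Evaluate at each i in [0,10]:
  i=0: ✓ (all of [1,1])
  i=1: ✓ (all of [2,2])
  i=2: ✓ (all of [3,3])
  i=3: ✗ (fails at j=4)
  i=4: ✓ (all of [5,5])
  i=5: ✓ (all of [6,6])
  i=6: ✓ (all of [7,7])
  i=7: ✓ (all of [8,8])
  i=8: ✓ (all of [9,9])
  i=9: ✓ (all of [10,10])
  i=10: ✓ (all of [11,11])
Positions where it holds: {0, 1, 2, 4, 5, 6, 7, 8, 9, 10} → 10.

10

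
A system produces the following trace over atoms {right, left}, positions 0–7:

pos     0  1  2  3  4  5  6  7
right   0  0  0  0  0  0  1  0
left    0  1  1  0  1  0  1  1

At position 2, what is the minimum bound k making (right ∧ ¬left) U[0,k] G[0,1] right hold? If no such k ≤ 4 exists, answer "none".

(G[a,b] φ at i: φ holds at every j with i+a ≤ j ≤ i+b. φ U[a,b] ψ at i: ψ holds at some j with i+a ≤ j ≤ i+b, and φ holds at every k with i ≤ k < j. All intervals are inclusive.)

none

Need earliest j ≥ 2 with G[0,1] right, and (right ∧ ¬left) at every k in [2,j-1].
  j=2: rhs fails.
  j=3: rhs fails.
  j=4: rhs fails.
  j=5: rhs fails.
  j=6: rhs fails.
No witness within the range → none.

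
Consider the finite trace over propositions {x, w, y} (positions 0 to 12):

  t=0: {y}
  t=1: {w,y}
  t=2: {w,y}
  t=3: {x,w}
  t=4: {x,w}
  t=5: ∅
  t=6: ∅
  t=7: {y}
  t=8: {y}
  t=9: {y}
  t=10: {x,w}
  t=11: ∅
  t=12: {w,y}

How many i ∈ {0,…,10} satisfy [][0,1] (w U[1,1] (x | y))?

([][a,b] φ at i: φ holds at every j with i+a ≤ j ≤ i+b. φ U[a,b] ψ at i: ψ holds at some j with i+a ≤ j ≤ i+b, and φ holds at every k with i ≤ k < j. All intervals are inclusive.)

Evaluate at each i in [0,10]:
  i=0: ✗ (fails at j=0)
  i=1: ✓ (all of [1,2])
  i=2: ✓ (all of [2,3])
  i=3: ✗ (fails at j=4)
  i=4: ✗ (fails at j=4)
  i=5: ✗ (fails at j=5)
  i=6: ✗ (fails at j=6)
  i=7: ✗ (fails at j=7)
  i=8: ✗ (fails at j=8)
  i=9: ✗ (fails at j=9)
  i=10: ✗ (fails at j=10)
Positions where it holds: {1, 2} → 2.

2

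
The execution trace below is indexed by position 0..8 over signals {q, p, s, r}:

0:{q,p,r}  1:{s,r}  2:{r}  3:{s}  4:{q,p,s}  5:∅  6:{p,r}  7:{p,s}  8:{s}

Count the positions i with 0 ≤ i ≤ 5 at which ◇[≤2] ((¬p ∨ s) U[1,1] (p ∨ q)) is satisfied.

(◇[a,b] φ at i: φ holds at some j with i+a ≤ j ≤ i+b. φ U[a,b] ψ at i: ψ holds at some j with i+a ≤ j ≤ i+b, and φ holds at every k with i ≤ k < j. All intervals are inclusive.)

Evaluate at each i in [0,5]:
  i=0: ✗ (none in [0,2])
  i=1: ✓ (witness j=3)
  i=2: ✓ (witness j=3)
  i=3: ✓ (witness j=3)
  i=4: ✓ (witness j=5)
  i=5: ✓ (witness j=5)
Positions where it holds: {1, 2, 3, 4, 5} → 5.

5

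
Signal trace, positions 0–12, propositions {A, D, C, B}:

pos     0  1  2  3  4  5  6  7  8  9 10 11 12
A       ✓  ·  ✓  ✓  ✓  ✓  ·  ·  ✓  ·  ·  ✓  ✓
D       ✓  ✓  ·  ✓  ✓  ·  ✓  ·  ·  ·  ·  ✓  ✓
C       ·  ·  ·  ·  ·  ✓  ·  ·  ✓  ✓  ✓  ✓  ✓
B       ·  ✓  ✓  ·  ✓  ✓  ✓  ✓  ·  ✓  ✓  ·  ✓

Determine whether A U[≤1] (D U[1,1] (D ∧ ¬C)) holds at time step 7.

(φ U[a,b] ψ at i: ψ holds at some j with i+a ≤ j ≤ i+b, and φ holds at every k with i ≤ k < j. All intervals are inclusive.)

Need some j in [7,8] with (D U[1,1] (D ∧ ¬C)), and A at every k in [7,j-1].
  j=7: (D U[1,1] (D ∧ ¬C)) — fails.
  j=8: (D U[1,1] (D ∧ ¬C)) — fails.
No j in the window works → until fails.

No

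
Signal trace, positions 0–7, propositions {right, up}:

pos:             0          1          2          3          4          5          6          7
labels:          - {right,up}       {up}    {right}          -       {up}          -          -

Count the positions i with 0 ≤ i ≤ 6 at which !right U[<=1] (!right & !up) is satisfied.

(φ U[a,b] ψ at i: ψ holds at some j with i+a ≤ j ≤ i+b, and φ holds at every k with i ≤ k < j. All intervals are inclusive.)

Evaluate at each i in [0,6]:
  i=0: ✓ (rhs at j=0)
  i=1: ✗ (no rhs in [1,2])
  i=2: ✗ (no rhs in [2,3])
  i=3: ✗ (lhs fails at k=3 before rhs at j=4)
  i=4: ✓ (rhs at j=4)
  i=5: ✓ (rhs at j=6; lhs holds on [5,5])
  i=6: ✓ (rhs at j=6)
Positions where it holds: {0, 4, 5, 6} → 4.

4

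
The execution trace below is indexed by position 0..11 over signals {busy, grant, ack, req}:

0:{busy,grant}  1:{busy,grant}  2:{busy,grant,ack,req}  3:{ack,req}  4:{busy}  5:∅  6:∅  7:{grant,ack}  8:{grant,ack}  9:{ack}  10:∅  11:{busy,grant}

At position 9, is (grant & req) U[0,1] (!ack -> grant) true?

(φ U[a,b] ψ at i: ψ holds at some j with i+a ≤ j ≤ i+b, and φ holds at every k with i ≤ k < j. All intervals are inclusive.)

Need some j in [9,10] with (!ack -> grant), and (grant & req) at every k in [9,j-1].
  j=9: (!ack -> grant) holds; no prefix to check → satisfied.

Yes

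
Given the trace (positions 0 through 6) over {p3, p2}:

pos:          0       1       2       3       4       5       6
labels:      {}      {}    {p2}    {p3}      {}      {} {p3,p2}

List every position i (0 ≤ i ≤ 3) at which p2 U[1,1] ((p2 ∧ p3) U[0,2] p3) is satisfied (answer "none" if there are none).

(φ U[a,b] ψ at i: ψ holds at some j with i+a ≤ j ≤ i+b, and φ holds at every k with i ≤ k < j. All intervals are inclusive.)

Evaluate at each i in [0,3]:
  i=0: ✗ (no rhs in [1,1])
  i=1: ✗ (no rhs in [2,2])
  i=2: ✓ (rhs at j=3; lhs holds on [2,2])
  i=3: ✗ (no rhs in [4,4])

2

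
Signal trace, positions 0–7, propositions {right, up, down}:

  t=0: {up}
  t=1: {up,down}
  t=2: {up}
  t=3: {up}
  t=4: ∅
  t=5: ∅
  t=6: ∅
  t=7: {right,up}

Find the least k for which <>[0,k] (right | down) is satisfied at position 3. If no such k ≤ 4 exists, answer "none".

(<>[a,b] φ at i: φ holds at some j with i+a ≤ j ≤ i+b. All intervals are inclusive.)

4

Scan j = 3,4,… for (right | down):
  j=3: fails
  j=4: fails
  j=5: fails
  j=6: fails
  j=7: holds
First hit at j=7, so smallest k = 7-3 = 4.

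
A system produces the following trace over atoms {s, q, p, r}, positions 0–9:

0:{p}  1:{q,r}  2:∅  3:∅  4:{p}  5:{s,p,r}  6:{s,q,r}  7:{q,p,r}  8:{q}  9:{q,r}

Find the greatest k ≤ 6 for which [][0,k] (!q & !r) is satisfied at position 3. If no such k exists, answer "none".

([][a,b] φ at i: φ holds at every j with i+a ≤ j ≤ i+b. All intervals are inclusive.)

(!q & !r) must hold from j=3 onward; find where it first fails.
  j=3: holds
  j=4: holds
  j=5: fails
Holds on [3,4], so largest k = 1.

1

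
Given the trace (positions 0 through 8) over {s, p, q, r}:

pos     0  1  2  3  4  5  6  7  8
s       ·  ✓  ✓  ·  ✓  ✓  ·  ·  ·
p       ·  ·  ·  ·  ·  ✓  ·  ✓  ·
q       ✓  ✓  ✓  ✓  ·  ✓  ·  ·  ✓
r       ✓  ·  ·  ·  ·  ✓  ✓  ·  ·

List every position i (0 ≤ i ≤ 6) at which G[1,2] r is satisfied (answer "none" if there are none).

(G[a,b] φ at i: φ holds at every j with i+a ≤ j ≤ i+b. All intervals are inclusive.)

Evaluate at each i in [0,6]:
  i=0: ✗ (fails at j=1)
  i=1: ✗ (fails at j=2)
  i=2: ✗ (fails at j=3)
  i=3: ✗ (fails at j=4)
  i=4: ✓ (all of [5,6])
  i=5: ✗ (fails at j=7)
  i=6: ✗ (fails at j=7)

4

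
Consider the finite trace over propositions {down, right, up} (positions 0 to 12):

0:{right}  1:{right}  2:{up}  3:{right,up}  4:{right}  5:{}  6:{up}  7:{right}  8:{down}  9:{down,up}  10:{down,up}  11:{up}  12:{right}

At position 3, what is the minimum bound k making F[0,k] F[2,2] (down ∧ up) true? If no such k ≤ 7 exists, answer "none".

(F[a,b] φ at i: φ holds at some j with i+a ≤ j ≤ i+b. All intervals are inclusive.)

4

Scan j = 3,4,… for F[2,2] (down ∧ up):
  j=3: fails
  j=4: fails
  j=5: fails
  j=6: fails
  j=7: holds
First hit at j=7, so smallest k = 7-3 = 4.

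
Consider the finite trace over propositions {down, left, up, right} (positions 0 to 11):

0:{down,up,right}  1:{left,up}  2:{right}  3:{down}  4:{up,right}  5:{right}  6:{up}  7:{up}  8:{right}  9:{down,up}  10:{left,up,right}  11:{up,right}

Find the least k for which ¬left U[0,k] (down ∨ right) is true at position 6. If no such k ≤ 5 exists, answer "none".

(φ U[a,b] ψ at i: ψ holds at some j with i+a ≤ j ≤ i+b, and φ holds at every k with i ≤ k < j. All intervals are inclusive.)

Need earliest j ≥ 6 with (down ∨ right), and ¬left at every k in [6,j-1].
  j=6: rhs fails.
  j=7: rhs fails.
  j=8: rhs holds; lhs holds on [6,7]. k = 2.

2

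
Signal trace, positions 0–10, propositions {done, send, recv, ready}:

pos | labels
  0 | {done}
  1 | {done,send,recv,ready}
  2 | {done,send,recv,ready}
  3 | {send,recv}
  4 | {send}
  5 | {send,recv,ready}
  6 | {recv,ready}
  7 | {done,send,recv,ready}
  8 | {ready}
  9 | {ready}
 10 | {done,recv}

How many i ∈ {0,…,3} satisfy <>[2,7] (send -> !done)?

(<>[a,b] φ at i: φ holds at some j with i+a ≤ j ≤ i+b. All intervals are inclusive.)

Evaluate at each i in [0,3]:
  i=0: ✓ (witness j=3)
  i=1: ✓ (witness j=3)
  i=2: ✓ (witness j=4)
  i=3: ✓ (witness j=5)
Positions where it holds: {0, 1, 2, 3} → 4.

4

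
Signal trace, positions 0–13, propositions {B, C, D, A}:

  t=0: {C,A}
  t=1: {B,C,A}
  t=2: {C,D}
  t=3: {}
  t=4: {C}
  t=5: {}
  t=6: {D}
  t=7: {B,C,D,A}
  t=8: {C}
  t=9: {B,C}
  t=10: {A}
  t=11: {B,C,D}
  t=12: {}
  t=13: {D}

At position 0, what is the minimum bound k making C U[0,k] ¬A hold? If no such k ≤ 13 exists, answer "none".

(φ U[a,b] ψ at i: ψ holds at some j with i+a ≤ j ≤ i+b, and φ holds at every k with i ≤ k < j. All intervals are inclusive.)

Need earliest j ≥ 0 with ¬A, and C at every k in [0,j-1].
  j=0: rhs fails.
  j=1: rhs fails.
  j=2: rhs holds; lhs holds on [0,1]. k = 2.

2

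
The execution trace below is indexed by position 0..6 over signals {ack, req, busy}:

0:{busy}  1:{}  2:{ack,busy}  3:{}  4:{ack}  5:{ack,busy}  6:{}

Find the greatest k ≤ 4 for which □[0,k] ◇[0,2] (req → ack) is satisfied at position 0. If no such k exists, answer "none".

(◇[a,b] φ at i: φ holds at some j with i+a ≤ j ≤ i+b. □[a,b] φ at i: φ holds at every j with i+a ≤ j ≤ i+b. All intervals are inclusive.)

4

◇[0,2] (req → ack) must hold from j=0 onward; find where it first fails.
  j=0: holds
  j=1: holds
  j=2: holds
  j=3: holds
  j=4: holds
Holds through j=4; largest k = 4.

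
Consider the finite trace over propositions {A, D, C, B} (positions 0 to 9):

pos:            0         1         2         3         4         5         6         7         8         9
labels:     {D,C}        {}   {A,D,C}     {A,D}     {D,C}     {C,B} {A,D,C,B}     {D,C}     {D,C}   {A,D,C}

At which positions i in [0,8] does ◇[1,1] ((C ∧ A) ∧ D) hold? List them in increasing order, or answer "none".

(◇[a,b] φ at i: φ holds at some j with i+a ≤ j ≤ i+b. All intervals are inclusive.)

Evaluate at each i in [0,8]:
  i=0: ✗ (none in [1,1])
  i=1: ✓ (witness j=2)
  i=2: ✗ (none in [3,3])
  i=3: ✗ (none in [4,4])
  i=4: ✗ (none in [5,5])
  i=5: ✓ (witness j=6)
  i=6: ✗ (none in [7,7])
  i=7: ✗ (none in [8,8])
  i=8: ✓ (witness j=9)

1, 5, 8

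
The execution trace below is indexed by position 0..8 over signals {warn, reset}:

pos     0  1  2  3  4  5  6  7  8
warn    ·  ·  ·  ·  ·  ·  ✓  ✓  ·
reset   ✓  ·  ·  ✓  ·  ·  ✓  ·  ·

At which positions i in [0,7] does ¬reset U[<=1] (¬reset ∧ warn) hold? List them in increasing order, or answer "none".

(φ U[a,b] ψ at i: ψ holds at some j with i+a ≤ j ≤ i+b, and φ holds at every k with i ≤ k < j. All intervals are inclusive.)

Evaluate at each i in [0,7]:
  i=0: ✗ (no rhs in [0,1])
  i=1: ✗ (no rhs in [1,2])
  i=2: ✗ (no rhs in [2,3])
  i=3: ✗ (no rhs in [3,4])
  i=4: ✗ (no rhs in [4,5])
  i=5: ✗ (no rhs in [5,6])
  i=6: ✗ (lhs fails at k=6 before rhs at j=7)
  i=7: ✓ (rhs at j=7)

7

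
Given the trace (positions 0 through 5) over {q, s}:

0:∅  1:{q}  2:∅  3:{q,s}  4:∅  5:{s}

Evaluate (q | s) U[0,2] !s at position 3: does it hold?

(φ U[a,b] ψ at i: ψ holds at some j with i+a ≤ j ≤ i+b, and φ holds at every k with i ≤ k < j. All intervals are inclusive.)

Holds

Need some j in [3,5] with !s, and (q | s) at every k in [3,j-1].
  j=3: !s false.
  j=4: !s holds; (q | s) holds at every k in [3,3] → satisfied.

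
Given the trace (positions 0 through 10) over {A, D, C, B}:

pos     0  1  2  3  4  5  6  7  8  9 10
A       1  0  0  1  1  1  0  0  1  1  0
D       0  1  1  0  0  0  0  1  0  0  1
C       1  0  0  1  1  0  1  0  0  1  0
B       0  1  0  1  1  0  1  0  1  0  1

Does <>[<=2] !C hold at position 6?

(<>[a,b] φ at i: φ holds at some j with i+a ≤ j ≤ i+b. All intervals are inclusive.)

Holds

Check !C at each j in [6,8]:
  j=6: false
  j=7: true
  j=8: true
Found at j=7 → formula holds.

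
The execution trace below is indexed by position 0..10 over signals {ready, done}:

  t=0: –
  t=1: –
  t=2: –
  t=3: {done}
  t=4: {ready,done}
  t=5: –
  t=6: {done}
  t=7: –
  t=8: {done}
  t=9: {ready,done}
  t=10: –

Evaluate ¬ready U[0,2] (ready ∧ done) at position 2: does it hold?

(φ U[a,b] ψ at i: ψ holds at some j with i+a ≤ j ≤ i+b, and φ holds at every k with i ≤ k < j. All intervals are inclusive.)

Need some j in [2,4] with (ready ∧ done), and ¬ready at every k in [2,j-1].
  j=2: (ready ∧ done) false.
  j=3: (ready ∧ done) false.
  j=4: (ready ∧ done) holds; ¬ready holds at every k in [2,3] → satisfied.

True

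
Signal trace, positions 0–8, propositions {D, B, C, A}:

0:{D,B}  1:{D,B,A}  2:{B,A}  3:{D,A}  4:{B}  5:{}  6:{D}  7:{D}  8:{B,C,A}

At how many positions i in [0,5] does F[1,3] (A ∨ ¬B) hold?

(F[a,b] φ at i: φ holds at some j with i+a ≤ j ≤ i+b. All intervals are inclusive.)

6

Evaluate at each i in [0,5]:
  i=0: ✓ (witness j=1)
  i=1: ✓ (witness j=2)
  i=2: ✓ (witness j=3)
  i=3: ✓ (witness j=5)
  i=4: ✓ (witness j=5)
  i=5: ✓ (witness j=6)
Positions where it holds: {0, 1, 2, 3, 4, 5} → 6.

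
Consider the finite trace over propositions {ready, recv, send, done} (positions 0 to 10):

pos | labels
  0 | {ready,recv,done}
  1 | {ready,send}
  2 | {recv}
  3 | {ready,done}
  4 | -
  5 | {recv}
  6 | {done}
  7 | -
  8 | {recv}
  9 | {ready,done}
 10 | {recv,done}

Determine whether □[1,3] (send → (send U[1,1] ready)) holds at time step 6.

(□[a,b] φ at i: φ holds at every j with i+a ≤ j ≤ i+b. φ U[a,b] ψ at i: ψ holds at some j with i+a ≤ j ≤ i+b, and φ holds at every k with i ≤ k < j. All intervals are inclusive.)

Check (send → (send U[1,1] ready)) at every j in [7,9]:
  j=7: antecedent false → ✓
  j=8: antecedent false → ✓
  j=9: antecedent false → ✓
All positions satisfy it → formula holds.

True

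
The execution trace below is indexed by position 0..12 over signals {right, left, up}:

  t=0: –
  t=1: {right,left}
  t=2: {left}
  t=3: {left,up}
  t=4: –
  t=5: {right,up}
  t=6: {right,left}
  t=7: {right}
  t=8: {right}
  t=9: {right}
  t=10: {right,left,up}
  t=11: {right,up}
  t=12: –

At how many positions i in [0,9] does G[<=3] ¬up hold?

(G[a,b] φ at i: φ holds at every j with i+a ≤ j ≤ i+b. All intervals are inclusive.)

1

Evaluate at each i in [0,9]:
  i=0: ✗ (fails at j=3)
  i=1: ✗ (fails at j=3)
  i=2: ✗ (fails at j=3)
  i=3: ✗ (fails at j=3)
  i=4: ✗ (fails at j=5)
  i=5: ✗ (fails at j=5)
  i=6: ✓ (all of [6,9])
  i=7: ✗ (fails at j=10)
  i=8: ✗ (fails at j=10)
  i=9: ✗ (fails at j=10)
Positions where it holds: {6} → 1.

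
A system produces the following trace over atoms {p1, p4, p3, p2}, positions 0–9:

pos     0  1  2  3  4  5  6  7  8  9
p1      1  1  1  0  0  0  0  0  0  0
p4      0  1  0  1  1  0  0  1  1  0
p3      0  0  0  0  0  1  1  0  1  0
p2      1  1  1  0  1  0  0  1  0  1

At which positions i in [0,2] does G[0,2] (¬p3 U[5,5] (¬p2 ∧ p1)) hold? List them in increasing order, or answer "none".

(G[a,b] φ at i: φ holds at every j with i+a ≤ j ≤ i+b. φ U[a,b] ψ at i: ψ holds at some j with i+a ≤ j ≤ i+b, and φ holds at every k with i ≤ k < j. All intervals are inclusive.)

Evaluate at each i in [0,2]:
  i=0: ✗ (fails at j=0)
  i=1: ✗ (fails at j=1)
  i=2: ✗ (fails at j=2)

none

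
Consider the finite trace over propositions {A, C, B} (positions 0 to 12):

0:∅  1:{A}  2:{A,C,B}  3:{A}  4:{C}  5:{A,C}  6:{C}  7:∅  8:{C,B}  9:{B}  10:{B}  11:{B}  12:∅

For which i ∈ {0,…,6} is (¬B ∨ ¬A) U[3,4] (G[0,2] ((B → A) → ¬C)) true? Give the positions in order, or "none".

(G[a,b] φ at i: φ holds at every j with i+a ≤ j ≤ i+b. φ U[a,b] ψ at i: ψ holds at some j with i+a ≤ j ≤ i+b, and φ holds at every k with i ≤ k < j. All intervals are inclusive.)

Evaluate at each i in [0,6]:
  i=0: ✗ (no rhs in [3,4])
  i=1: ✗ (no rhs in [4,5])
  i=2: ✗ (no rhs in [5,6])
  i=3: ✓ (rhs at j=7; lhs holds on [3,6])
  i=4: ✓ (rhs at j=7; lhs holds on [4,6])
  i=5: ✓ (rhs at j=8; lhs holds on [5,7])
  i=6: ✓ (rhs at j=9; lhs holds on [6,8])

3, 4, 5, 6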